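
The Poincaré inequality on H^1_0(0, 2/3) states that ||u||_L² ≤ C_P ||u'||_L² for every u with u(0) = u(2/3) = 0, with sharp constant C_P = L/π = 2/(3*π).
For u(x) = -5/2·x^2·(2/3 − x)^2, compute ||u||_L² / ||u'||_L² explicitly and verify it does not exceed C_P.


||u||_L² / ||u'||_L² = sqrt(3)/9 < C_P = 2/(3*π).

u(x) = -5/2·x^2·(2/3 − x)^2, so u'(x) = 10*x*(-9*x^2 + 9*x - 2)/9.
u(x) = -5/2·x^2·(2/3 − x)^2 vanishes at x = 0 and x = 2/3, so u ∈ H^1_0(0, 2/3). Differentiate via the product rule and integrate the resulting polynomials term by term.
  ∫_0^2/3 u² dx = ∫_0^2/3 (25*x^8/4 - 50*x^7/3 + 50*x^6/3 - 200*x^5/27 + 100*x^4/81) dx. Term by term:
    ∫_0^2/3 25*x^8/4 dx = 3200/177147;  ∫_0^2/3 -50*x^7/3 dx = -1600/19683;  ∫_0^2/3 50*x^6/3 dx = 6400/45927;
    ∫_0^2/3 -200*x^5/27 dx = -6400/59049;  ∫_0^2/3 100*x^4/81 dx = 640/19683.
  Sum: 3200/177147 − 1600/19683 + 6400/45927 − 6400/59049 + 640/19683 = 320/1240029.
  ∫_0^2/3 (u')² dx = ∫_0^2/3 (100*x^6 - 200*x^5 + 1300*x^4/9 - 400*x^3/9 + 400*x^2/81) dx. Term by term:
    ∫_0^2/3 100*x^6 dx = 12800/15309;  ∫_0^2/3 -200*x^5 dx = -6400/2187;  ∫_0^2/3 1300*x^4/9 dx = 8320/2187;
    ∫_0^2/3 -400*x^3/9 dx = -1600/729;  ∫_0^2/3 400*x^2/81 dx = 3200/6561.
  Sum: 12800/15309 − 6400/2187 + 8320/2187 − 1600/729 + 3200/6561 = 320/45927.
∫_0^2/3 u² dx = 320/1240029, so ||u||_L² = 8*sqrt(105)/5103.
∫_0^2/3 (u')² dx = 320/45927, so ||u'||_L² = 8*sqrt(35)/567.
Ratio ||u||_L² / ||u'||_L² = sqrt(3)/9.
Sharp Poincaré constant on H^1_0(0, 2/3) is C_P = L/π = 2/(3*π), achieved by sin(3*π/2·x).
A polynomial bump cannot attain the sharp Poincaré constant (only the first sine eigenfunction does), so the ratio is strictly less than C_P, consistent with ||u||_L² ≤ C_P ||u'||_L².


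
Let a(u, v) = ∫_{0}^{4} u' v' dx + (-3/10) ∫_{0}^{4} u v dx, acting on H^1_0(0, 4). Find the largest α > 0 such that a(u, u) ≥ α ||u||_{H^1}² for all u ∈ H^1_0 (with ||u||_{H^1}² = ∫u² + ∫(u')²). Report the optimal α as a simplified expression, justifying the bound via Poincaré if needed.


α = (-24/5 + π^2)/(π^2 + 16)

Coercivity of a(·,·) on H^1_0(0, 4) means a(u, u) ≥ α ||u||_{H^1}² for every u ∈ H^1_0.
The interval has length L = 4, and Poincaré/coercivity depend only on L. Here a(u, u) = ∫(u')² + (-3/10)·∫u².
Here c = -3/10 < 0 with |c| < (π/L)² = π^2/16, so coercivity still holds. The condition a(u,u) ≥ α||u||_{H^1}² reads (1−α)∫(u')² ≥ (α−c)∫u². Any admissible α is ≤ 1 (rapidly oscillating u have ∫u²/∫(u')² → 0), and α = 1 would force 0 ≥ (1−c)∫u², impossible since c < 1; so 1−α > 0. By the sharp Poincaré inequality on H^1_0 of an interval of length L, ∫(u')² ≥ (π/L)²∫u² with equality for the first sine mode sin(π(x−x₀)/L) (x₀ the left endpoint), so the inequality holds for all u iff (1−α)(π/L)² ≥ α − c, i.e. α ≤ ((π/L)² + c)/((π/L)² + 1) = (1 + c(L/π)²)/(1 + (L/π)²). (Direct route, valid since c ≤ 0: Poincaré gives c∫u² ≥ c(L/π)²∫(u')², so a(u,u) ≥ (1 + c(L/π)²)∫(u')², while ||u||_{H^1}² ≤ (1 + (L/π)²)∫(u')²; dividing yields the same α.) With (π/L)² = π^2/16 and c = -3/10, the largest admissible constant is α = ((π/L)² + c)/((π/L)² + 1).
Simplifying, α = (-24/5 + π^2)/(π^2 + 16).


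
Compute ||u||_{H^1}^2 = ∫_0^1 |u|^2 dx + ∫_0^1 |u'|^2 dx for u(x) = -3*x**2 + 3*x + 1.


||u||_{H^1}^2 = 53/10

The H^1 norm (squared) on an interval (0, L) is
  ||u||_{H^1}^2 = ∫_0^L u(x)^2 dx + ∫_0^L u'(x)^2 dx.
Compute u'(x) = 3 - 6*x.
Then u(x)^2 = 9*x**4 - 18*x**3 + 3*x**2 + 6*x + 1 and u'(x)^2 = 36*x**2 - 36*x + 9.
Integrate each monomial from 0 to 1 using ∫_0^1 c·x^n dx = c·1^(n+1)/(n+1):
  ∫_0^1 u(x)^2 dx = ∫_0^1 (9*x^4 - 18*x^3 + 3*x^2 + 6*x + 1) dx. Term by term:
    ∫_0^1 9*x^4 dx = 9/5;  ∫_0^1 -18*x^3 dx = -9/2;  ∫_0^1 3*x^2 dx = 1;
    ∫_0^1 6*x dx = 3;  ∫_0^1 1 dx = 1.
  Sum: 9/5 − 9/2 + 1 + 3 + 1 = 23/10.
  ∫_0^1 u'(x)^2 dx = ∫_0^1 (36*x^2 - 36*x + 9) dx. Term by term:
    ∫_0^1 36*x^2 dx = 12;  ∫_0^1 -36*x dx = -18;  ∫_0^1 9 dx = 9.
  Sum: 12 − 18 + 9 = 3.
Adding: ||u||_{H^1}^2 = 23/10 + 3 = 53/10.


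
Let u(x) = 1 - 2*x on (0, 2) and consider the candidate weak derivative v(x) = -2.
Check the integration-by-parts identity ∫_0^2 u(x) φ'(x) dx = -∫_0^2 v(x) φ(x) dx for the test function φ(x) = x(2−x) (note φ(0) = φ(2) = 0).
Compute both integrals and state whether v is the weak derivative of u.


LHS = 8/3, RHS = 8/3. Yes, v = u' weakly.

u(x) = 1 - 2*x, classical derivative u'(x) = -2.
φ(x) = x(2−x), so φ'(x) = 2 - 2*x.
Note φ(0) = φ(2) = 0, so the boundary term u·φ vanishes.
LHS = ∫_0^2 u(x) φ'(x) dx = ∫_0^2 (4*x^2 - 6*x + 2) dx. Term by term:
  ∫_0^2 4*x^2 dx = 32/3;  ∫_0^2 -6*x dx = -12;  ∫_0^2 2 dx = 4.
Sum: 32/3 − 12 + 4 = 8/3.
So LHS = 8/3.
∫_0^2 v(x) φ(x) dx = ∫_0^2 (2*x^2 - 4*x) dx. Term by term:
  ∫_0^2 2*x^2 dx = 16/3;  ∫_0^2 -4*x dx = -8.
Sum: 16/3 − 8 = -8/3.
So RHS = -∫_0^2 v(x) φ(x) dx = 8/3.
LHS = RHS, so the identity holds for this test φ.
Moreover u is smooth here and v(x) = u'(x) = -2 pointwise, so the identity holds for every test function. Hence v is the weak derivative of u.


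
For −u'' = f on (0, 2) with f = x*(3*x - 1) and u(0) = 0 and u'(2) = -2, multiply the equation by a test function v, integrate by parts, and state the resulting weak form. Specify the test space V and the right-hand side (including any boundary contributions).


V = {v ∈ H^1(0, 2) : v(0) = 0} (test functions vanish at x = 0 where u is specified); weak form: ∫_0^2 u'v' dx = ∫_0^2 (x*(3*x - 1)) v dx − 2·v(2) for all v ∈ V.

Multiply both sides by a test function v and integrate from 0 to 2:
  ∫_0^2 −u''(x) v(x) dx = ∫_0^2 f(x) v(x) dx.
Integrate the LHS by parts once:
  ∫_0^2 −u'' v dx = −[u'(x) v(x)]_0^2 + ∫_0^2 u'(x) v'(x) dx.
Thus ∫_0^2 u'(x) v'(x) dx = ∫_0^2 f(x) v(x) dx + [u'(x) v(x)]_0^2.
Choose V so that boundary terms are either known or forced to vanish.
Mixed BC: u(0) = 0 (Dirichlet) and u'(2) = -2 (Neumann). Define V = {v ∈ H^1(0, 2) : v(0) = 0}. Then [u' v]_0^2 = u'(2)·v(2) − u'(0)·0 = − 2·v(2).
Weak formulation: find u (satisfying any essential BC) such that ∫_0^2 u'(x) v'(x) dx = ∫_0^2 f v dx − 2·v(2) for all v ∈ V (Dirichlet at 0 absorbed into V; Neumann datum at x = 2 contributes the boundary term).
Substituting f(x) = x*(3*x - 1), the right-hand side is ∫_0^2 (x*(3*x - 1)) v dx − 2·v(2).


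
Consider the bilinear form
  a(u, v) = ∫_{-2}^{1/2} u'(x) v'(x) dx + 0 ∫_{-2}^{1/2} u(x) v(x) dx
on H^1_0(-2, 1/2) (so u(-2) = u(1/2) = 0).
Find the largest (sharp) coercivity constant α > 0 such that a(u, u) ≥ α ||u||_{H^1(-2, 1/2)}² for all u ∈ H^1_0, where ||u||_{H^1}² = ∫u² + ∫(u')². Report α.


α = 4*π^2/(25 + 4*π^2)

Coercivity of a(·,·) on H^1_0(-2, 1/2) means a(u, u) ≥ α ||u||_{H^1}² for every u ∈ H^1_0.
The interval has length L = 5/2, and Poincaré/coercivity depend only on L. Here a(u, u) = ∫(u')² + (0)·∫u².
Here c = 0, so a(u,u) = ∫(u')² alone. The condition a(u,u) ≥ α||u||_{H^1}² reads (1−α)∫(u')² ≥ (α−c)∫u². Any admissible α is ≤ 1 (rapidly oscillating u have ∫u²/∫(u')² → 0), and α = 1 would force 0 ≥ (1−c)∫u², impossible since c < 1; so 1−α > 0. By the sharp Poincaré inequality on H^1_0 of an interval of length L, ∫(u')² ≥ (π/L)²∫u² with equality for the first sine mode sin(π(x−x₀)/L) (x₀ the left endpoint), so the inequality holds for all u iff (1−α)(π/L)² ≥ α − c, i.e. α ≤ ((π/L)² + c)/((π/L)² + 1) = (1 + c(L/π)²)/(1 + (L/π)²). (Direct route, valid since c ≤ 0: Poincaré gives c∫u² ≥ c(L/π)²∫(u')², so a(u,u) ≥ (1 + c(L/π)²)∫(u')², while ||u||_{H^1}² ≤ (1 + (L/π)²)∫(u')²; dividing yields the same α.) With (π/L)² = 4*π^2/25 and c = 0, the largest admissible constant is α = ((π/L)² + c)/((π/L)² + 1).
Simplifying, α = 4*π^2/(25 + 4*π^2).


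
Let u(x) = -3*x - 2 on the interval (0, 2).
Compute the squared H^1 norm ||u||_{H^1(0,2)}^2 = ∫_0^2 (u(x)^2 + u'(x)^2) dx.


||u||_{H^1}^2 = 74

The H^1 norm (squared) on an interval (0, L) is
  ||u||_{H^1}^2 = ∫_0^L u(x)^2 dx + ∫_0^L u'(x)^2 dx.
Compute u'(x) = -3.
Then u(x)^2 = 9*x**2 + 12*x + 4 and u'(x)^2 = 9.
Integrate each monomial from 0 to 2 using ∫_0^2 c·x^n dx = c·2^(n+1)/(n+1):
  ∫_0^2 u(x)^2 dx = ∫_0^2 (9*x^2 + 12*x + 4) dx. Term by term:
    ∫_0^2 9*x^2 dx = 24;  ∫_0^2 12*x dx = 24;  ∫_0^2 4 dx = 8.
  Sum: 24 + 24 + 8 = 56.
  ∫_0^2 u'(x)^2 dx = ∫_0^2 (9) dx. Term by term:
    ∫_0^2 9 dx = 18.
Adding: ||u||_{H^1}^2 = 56 + 18 = 74.


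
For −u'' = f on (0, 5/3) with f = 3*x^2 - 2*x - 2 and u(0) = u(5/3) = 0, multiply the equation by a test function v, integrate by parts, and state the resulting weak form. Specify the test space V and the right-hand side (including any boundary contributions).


V = H^1_0(0, 5/3) (so v(0) = v(5/3) = 0); weak form: ∫_0^5/3 u'v' dx = ∫_0^5/3 (3*x^2 - 2*x - 2) v dx for all v ∈ V.

Multiply both sides by a test function v and integrate from 0 to 5/3:
  ∫_0^5/3 −u''(x) v(x) dx = ∫_0^5/3 f(x) v(x) dx.
Integrate the LHS by parts once:
  ∫_0^5/3 −u'' v dx = −[u'(x) v(x)]_0^5/3 + ∫_0^5/3 u'(x) v'(x) dx.
Thus ∫_0^5/3 u'(x) v'(x) dx = ∫_0^5/3 f(x) v(x) dx + [u'(x) v(x)]_0^5/3.
Choose V so that boundary terms are either known or forced to vanish.
u is Dirichlet: u(0) = u(5/3) = 0. Let V = H^1_0(0, 5/3); then v(0) = v(5/3) = 0, and [u' v]_0^5/3 = 0.
Weak formulation: find u (satisfying any essential BC) such that ∫_0^5/3 u'(x) v'(x) dx = ∫_0^5/3 f v dx for all v ∈ V.
Substituting f(x) = 3*x^2 - 2*x - 2, the right-hand side is ∫_0^5/3 (3*x^2 - 2*x - 2) v dx.


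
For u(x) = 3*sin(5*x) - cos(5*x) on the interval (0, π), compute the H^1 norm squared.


||u||_{H^1(0,π)}^2 = 130*π

u'(x) = 5*sin(5*x) + 15*cos(5*x).
Expand u² and (u')² and integrate term by term on (0, π), using: for integers n ≥ 1, ∫_0^π sin²(nx) dx = ∫_0^π cos²(nx) dx = π/2; for n ≠ n', ∫_0^π sin(nx)sin(n'x) dx = ∫_0^π cos(nx)cos(n'x) dx = 0; and by product-to-sum, ∫_0^π sin(nx)cos(n'x) dx = ½∫_0^π [sin((n+n')x) + sin((n−n')x)] dx, which is 0 when n+n' is even and 2n/(n²−n'²) when n+n' is odd (it need not vanish on (0, π)).
  u² squared terms: (-1)²·∫cos(5x)² dx = 1·π/2 = π/2;  (3)²·∫sin(5x)² dx = 9·π/2 = 9*π/2.
  u² cross terms: 2·(-1)·(3)·∫cos(5x)·sin(5x) dx = -6·(0) = 0.
  So ∫_0^π u² dx = π/2 + 9*π/2 + 0 = 5*π.
  (u')² squared terms: (5)²·∫sin(5x)² dx = 25·π/2 = 25*π/2;  (15)²·∫cos(5x)² dx = 225·π/2 = 225*π/2.
  (u')² cross terms: 2·(5)·(15)·∫sin(5x)·cos(5x) dx = 150·(0) = 0.
  So ∫_0^π (u')² dx = 25*π/2 + 225*π/2 + 0 = 125*π.
||u||_{H^1}^2 = (5*π) + (125*π) = 130*π.


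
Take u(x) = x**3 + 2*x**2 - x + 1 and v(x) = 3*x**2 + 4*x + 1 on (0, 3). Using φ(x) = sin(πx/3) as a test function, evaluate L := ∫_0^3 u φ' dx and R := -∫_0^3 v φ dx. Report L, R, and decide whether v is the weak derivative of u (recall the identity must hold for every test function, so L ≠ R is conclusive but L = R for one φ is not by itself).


LHS = -111/π + 324/π^3, RHS = -123/π + 324/π^3. No, v is not the weak derivative of u.

u(x) = x**3 + 2*x**2 - x + 1, classical derivative u'(x) = 3*x**2 + 4*x - 1.
φ(x) = sin(πx/3), so φ'(x) = π*cos(π*x/3)/3.
Note φ(0) = φ(3) = 0, so the boundary term u·φ vanishes.
LHS = ∫_0^3 u(x) φ'(x) dx = ∫_0^3 (π*x^3*cos(π*x/3)/3 + 2*π*x^2*cos(π*x/3)/3 - π*x*cos(π*x/3)/3 + π*cos(π*x/3)/3) dx. Term by term:
  ∫_0^3 π*cos(π*x/3)/3 dx = 0;  ∫_0^3 -π*x*cos(π*x/3)/3 dx = 6/π;  ∫_0^3 π*x^3*cos(π*x/3)/3 dx = -81/π + 324/π^3;
  ∫_0^3 2*π*x^2*cos(π*x/3)/3 dx = -36/π.
Sum: 0 + 6/π + -81/π + 324/π^3 − 36/π = -111/π + 324/π^3.
So LHS = -111/π + 324/π^3.
∫_0^3 v(x) φ(x) dx = ∫_0^3 (3*x^2*sin(π*x/3) + 4*x*sin(π*x/3) + sin(π*x/3)) dx. Term by term:
  ∫_0^3 3*x^2*sin(π*x/3) dx = -324/π^3 + 81/π;  ∫_0^3 4*x*sin(π*x/3) dx = 36/π;  ∫_0^3 sin(π*x/3) dx = 6/π.
Sum: -324/π^3 + 81/π + 36/π + 6/π = -324/π^3 + 123/π.
So RHS = -∫_0^3 v(x) φ(x) dx = -123/π + 324/π^3.
LHS − RHS = 12/π ≠ 0, so the identity fails.
(For a valid weak derivative the identity must hold for EVERY test function, in particular this one. The failure shows v is NOT the weak derivative of u.)
Correct weak derivative would be u'(x) = 3*x**2 + 4*x - 1.


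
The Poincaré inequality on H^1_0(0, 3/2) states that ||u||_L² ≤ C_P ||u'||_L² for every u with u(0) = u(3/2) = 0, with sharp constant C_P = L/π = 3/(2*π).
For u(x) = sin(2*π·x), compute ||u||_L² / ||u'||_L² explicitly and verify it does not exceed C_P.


||u||_L² / ||u'||_L² = 1/(2*π) < C_P = 3/(2*π).

u(x) = sin(2*π·x), so u'(x) = 2*π*cos(2*π*x).
Writing u(x) = A·sin(kπx/L) with A = 1 and k = 3, use ∫_0^L sin²(kπx/L) dx = L/2 and ∫_0^L cos²(kπx/L) dx = L/2.
u² = 1·sin²(2*π·x) and (u')² = 4*π^2·cos²(2*π·x), and each of sin², cos² integrates to L/2 = 3/4 over (0, 3/2).
∫_0^3/2 u² dx = 3/4, so ||u||_L² = sqrt(3)/2.
∫_0^3/2 (u')² dx = 3*π^2, so ||u'||_L² = sqrt(3)*π.
Ratio ||u||_L² / ||u'||_L² = 1/(2*π).
Sharp Poincaré constant on H^1_0(0, 3/2) is C_P = L/π = 3/(2*π), achieved by sin(2*π/3·x).
This is the k = 3 harmonic; the ratio L/(kπ) is strictly less than C_P = L/π, consistent with the sharp inequality ||u||_L² ≤ C_P ||u'||_L².


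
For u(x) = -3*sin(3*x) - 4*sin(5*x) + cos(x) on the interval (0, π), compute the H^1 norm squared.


||u||_{H^1(0,π)}^2 = 254*π

u'(x) = -sin(x) - 9*cos(3*x) - 20*cos(5*x).
Expand u² and (u')² and integrate term by term on (0, π), using: for integers n ≥ 1, ∫_0^π sin²(nx) dx = ∫_0^π cos²(nx) dx = π/2; for n ≠ n', ∫_0^π sin(nx)sin(n'x) dx = ∫_0^π cos(nx)cos(n'x) dx = 0; and by product-to-sum, ∫_0^π sin(nx)cos(n'x) dx = ½∫_0^π [sin((n+n')x) + sin((n−n')x)] dx, which is 0 when n+n' is even and 2n/(n²−n'²) when n+n' is odd (it need not vanish on (0, π)).
  u² squared terms: (-4)²·∫sin(5x)² dx = 16·π/2 = 8*π;  (-3)²·∫sin(3x)² dx = 9·π/2 = 9*π/2;  (1)²·∫cos(x)² dx = 1·π/2 = π/2.
  u² cross terms: 2·(-4)·(-3)·∫sin(5x)·sin(3x) dx = 24·(0) = 0;  2·(-4)·(1)·∫sin(5x)·cos(x) dx = -8·(0) = 0;  2·(-3)·(1)·∫sin(3x)·cos(x) dx = -6·(0) = 0.
  So ∫_0^π u² dx = 8*π + 9*π/2 + π/2 + 0 + 0 + 0 = 13*π.
  (u')² squared terms: (-1)²·∫sin(x)² dx = 1·π/2 = π/2;  (-20)²·∫cos(5x)² dx = 400·π/2 = 200*π;  (-9)²·∫cos(3x)² dx = 81·π/2 = 81*π/2.
  (u')² cross terms: 2·(-1)·(-20)·∫sin(x)·cos(5x) dx = 40·(0) = 0;  2·(-1)·(-9)·∫sin(x)·cos(3x) dx = 18·(0) = 0;  2·(-20)·(-9)·∫cos(5x)·cos(3x) dx = 360·(0) = 0.
  So ∫_0^π (u')² dx = π/2 + 200*π + 81*π/2 + 0 + 0 + 0 = 241*π.
||u||_{H^1}^2 = (13*π) + (241*π) = 254*π.


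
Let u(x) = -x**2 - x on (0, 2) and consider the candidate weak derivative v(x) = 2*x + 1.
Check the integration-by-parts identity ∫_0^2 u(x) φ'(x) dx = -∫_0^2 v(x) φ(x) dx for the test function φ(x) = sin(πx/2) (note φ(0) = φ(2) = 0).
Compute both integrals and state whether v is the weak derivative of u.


LHS = 12/π, RHS = -12/π. No, v is not the weak derivative of u.

u(x) = -x**2 - x, classical derivative u'(x) = -2*x - 1.
φ(x) = sin(πx/2), so φ'(x) = π*cos(π*x/2)/2.
Note φ(0) = φ(2) = 0, so the boundary term u·φ vanishes.
LHS = ∫_0^2 u(x) φ'(x) dx = ∫_0^2 (-π*x^2*cos(π*x/2)/2 - π*x*cos(π*x/2)/2) dx. Term by term:
  ∫_0^2 -π*x*cos(π*x/2)/2 dx = 4/π;  ∫_0^2 -π*x^2*cos(π*x/2)/2 dx = 8/π.
Sum: 4/π + 8/π = 12/π.
So LHS = 12/π.
∫_0^2 v(x) φ(x) dx = ∫_0^2 (2*x*sin(π*x/2) + sin(π*x/2)) dx. Term by term:
  ∫_0^2 2*x*sin(π*x/2) dx = 8/π;  ∫_0^2 sin(π*x/2) dx = 4/π.
Sum: 8/π + 4/π = 12/π.
So RHS = -∫_0^2 v(x) φ(x) dx = -12/π.
LHS − RHS = 24/π ≠ 0, so the identity fails.
(For a valid weak derivative the identity must hold for EVERY test function, in particular this one. The failure shows v is NOT the weak derivative of u.)
Correct weak derivative would be u'(x) = -2*x - 1.


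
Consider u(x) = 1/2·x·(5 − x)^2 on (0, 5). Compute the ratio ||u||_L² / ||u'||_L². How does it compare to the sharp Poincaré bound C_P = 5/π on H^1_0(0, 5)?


||u||_L² / ||u'||_L² = 5*sqrt(14)/14 < C_P = 5/π.

u(x) = 1/2·x·(5 − x)^2, so u'(x) = (x - 5)*(3*x - 5)/2.
u(x) = 1/2·x·(5 − x)^2 vanishes at x = 0 and x = 5, so u ∈ H^1_0(0, 5). Differentiate via the product rule and integrate the resulting polynomials term by term.
  ∫_0^5 u² dx = ∫_0^5 (x^6/4 - 5*x^5 + 75*x^4/2 - 125*x^3 + 625*x^2/4) dx. Term by term:
    ∫_0^5 x^6/4 dx = 78125/28;  ∫_0^5 -5*x^5 dx = -78125/6;  ∫_0^5 75*x^4/2 dx = 46875/2;
    ∫_0^5 -125*x^3 dx = -78125/4;  ∫_0^5 625*x^2/4 dx = 78125/12.
  Sum: 78125/28 − 78125/6 + 46875/2 − 78125/4 + 78125/12 = 15625/84.
  ∫_0^5 (u')² dx = ∫_0^5 (9*x^4/4 - 30*x^3 + 275*x^2/2 - 250*x + 625/4) dx. Term by term:
    ∫_0^5 9*x^4/4 dx = 5625/4;  ∫_0^5 -30*x^3 dx = -9375/2;  ∫_0^5 275*x^2/2 dx = 34375/6;
    ∫_0^5 -250*x dx = -3125;  ∫_0^5 625/4 dx = 3125/4.
  Sum: 5625/4 − 9375/2 + 34375/6 − 3125 + 3125/4 = 625/6.
∫_0^5 u² dx = 15625/84, so ||u||_L² = 125*sqrt(21)/42.
∫_0^5 (u')² dx = 625/6, so ||u'||_L² = 25*sqrt(6)/6.
Ratio ||u||_L² / ||u'||_L² = 5*sqrt(14)/14.
Sharp Poincaré constant on H^1_0(0, 5) is C_P = L/π = 5/π, achieved by sin(π/5·x).
A polynomial bump cannot attain the sharp Poincaré constant (only the first sine eigenfunction does), so the ratio is strictly less than C_P, consistent with ||u||_L² ≤ C_P ||u'||_L².


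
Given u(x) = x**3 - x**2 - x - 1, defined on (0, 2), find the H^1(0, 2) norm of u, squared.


||u||_{H^1}^2 = 1976/105

The H^1 norm (squared) on an interval (0, L) is
  ||u||_{H^1}^2 = ∫_0^L u(x)^2 dx + ∫_0^L u'(x)^2 dx.
Compute u'(x) = 3*x**2 - 2*x - 1.
Then u(x)^2 = x**6 - 2*x**5 - x**4 + 3*x**2 + 2*x + 1 and u'(x)^2 = 9*x**4 - 12*x**3 - 2*x**2 + 4*x + 1.
Integrate each monomial from 0 to 2 using ∫_0^2 c·x^n dx = c·2^(n+1)/(n+1):
  ∫_0^2 u(x)^2 dx = ∫_0^2 (x^6 - 2*x^5 - x^4 + 3*x^2 + 2*x + 1) dx. Term by term:
    ∫_0^2 x^6 dx = 128/7;  ∫_0^2 -2*x^5 dx = -64/3;  ∫_0^2 -x^4 dx = -32/5;
    ∫_0^2 3*x^2 dx = 8;  ∫_0^2 2*x dx = 4;  ∫_0^2 1 dx = 2.
  Sum: 128/7 − 64/3 − 32/5 + 8 + 4 + 2 = 478/105.
  ∫_0^2 u'(x)^2 dx = ∫_0^2 (9*x^4 - 12*x^3 - 2*x^2 + 4*x + 1) dx. Term by term:
    ∫_0^2 9*x^4 dx = 288/5;  ∫_0^2 -12*x^3 dx = -48;  ∫_0^2 -2*x^2 dx = -16/3;
    ∫_0^2 4*x dx = 8;  ∫_0^2 1 dx = 2.
  Sum: 288/5 − 48 − 16/3 + 8 + 2 = 214/15.
Adding: ||u||_{H^1}^2 = 478/105 + 214/15 = 1976/105.


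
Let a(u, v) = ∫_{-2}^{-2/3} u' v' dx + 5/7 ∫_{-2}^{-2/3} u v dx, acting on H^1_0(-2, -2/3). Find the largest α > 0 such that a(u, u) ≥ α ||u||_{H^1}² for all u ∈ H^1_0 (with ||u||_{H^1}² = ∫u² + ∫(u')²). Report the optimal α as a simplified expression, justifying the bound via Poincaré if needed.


α = (80 + 63*π^2)/(7*(16 + 9*π^2))

Coercivity of a(·,·) on H^1_0(-2, -2/3) means a(u, u) ≥ α ||u||_{H^1}² for every u ∈ H^1_0.
The interval has length L = 4/3, and Poincaré/coercivity depend only on L. Here a(u, u) = ∫(u')² + (5/7)·∫u².
Here 0 < c = 5/7 < 1. The condition a(u,u) ≥ α||u||_{H^1}² reads (1−α)∫(u')² ≥ (α−c)∫u². Any admissible α is ≤ 1 (rapidly oscillating u have ∫u²/∫(u')² → 0), and α = 1 would force 0 ≥ (1−c)∫u², impossible since c < 1; so 1−α > 0. By the sharp Poincaré inequality on H^1_0 of an interval of length L, ∫(u')² ≥ (π/L)²∫u² with equality for the first sine mode sin(π(x−x₀)/L) (x₀ the left endpoint), so the inequality holds for all u iff (1−α)(π/L)² ≥ α − c, i.e. α ≤ ((π/L)² + c)/((π/L)² + 1) = (1 + c(L/π)²)/(1 + (L/π)²). With (π/L)² = 9*π^2/16 and c = 5/7, the largest admissible constant is α = ((π/L)² + c)/((π/L)² + 1).
Simplifying, α = (80 + 63*π^2)/(7*(16 + 9*π^2)).


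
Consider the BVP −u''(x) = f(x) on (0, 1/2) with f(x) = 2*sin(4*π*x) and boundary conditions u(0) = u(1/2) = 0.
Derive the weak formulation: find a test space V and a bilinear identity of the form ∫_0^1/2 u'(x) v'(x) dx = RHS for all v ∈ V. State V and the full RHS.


V = H^1_0(0, 1/2) (so v(0) = v(1/2) = 0); weak form: ∫_0^1/2 u'v' dx = ∫_0^1/2 (2*sin(4*π*x)) v dx for all v ∈ V.

Multiply both sides by a test function v and integrate from 0 to 1/2:
  ∫_0^1/2 −u''(x) v(x) dx = ∫_0^1/2 f(x) v(x) dx.
Integrate the LHS by parts once:
  ∫_0^1/2 −u'' v dx = −[u'(x) v(x)]_0^1/2 + ∫_0^1/2 u'(x) v'(x) dx.
Thus ∫_0^1/2 u'(x) v'(x) dx = ∫_0^1/2 f(x) v(x) dx + [u'(x) v(x)]_0^1/2.
Choose V so that boundary terms are either known or forced to vanish.
u is Dirichlet: u(0) = u(1/2) = 0. Let V = H^1_0(0, 1/2); then v(0) = v(1/2) = 0, and [u' v]_0^1/2 = 0.
Weak formulation: find u (satisfying any essential BC) such that ∫_0^1/2 u'(x) v'(x) dx = ∫_0^1/2 f v dx for all v ∈ V.
Substituting f(x) = 2*sin(4*π*x), the right-hand side is ∫_0^1/2 (2*sin(4*π*x)) v dx.


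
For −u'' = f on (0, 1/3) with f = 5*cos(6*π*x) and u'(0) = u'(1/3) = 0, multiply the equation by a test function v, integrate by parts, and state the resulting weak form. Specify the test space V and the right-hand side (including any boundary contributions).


V = H^1(0, 1/3) (no boundary constraint on v; u is determined up to an additive constant); weak form: ∫_0^1/3 u'v' dx = ∫_0^1/3 (5*cos(6*π*x)) v dx for all v ∈ V.

Multiply both sides by a test function v and integrate from 0 to 1/3:
  ∫_0^1/3 −u''(x) v(x) dx = ∫_0^1/3 f(x) v(x) dx.
Integrate the LHS by parts once:
  ∫_0^1/3 −u'' v dx = −[u'(x) v(x)]_0^1/3 + ∫_0^1/3 u'(x) v'(x) dx.
Thus ∫_0^1/3 u'(x) v'(x) dx = ∫_0^1/3 f(x) v(x) dx + [u'(x) v(x)]_0^1/3.
Choose V so that boundary terms are either known or forced to vanish.
u has homogeneous Neumann: u'(0) = u'(1/3) = 0. So [u' v]_0^1/3 = 0·v(1/3) − 0·v(0) = 0 for any v; take V = H^1(0, 1/3).
Weak formulation: find u (satisfying any essential BC) such that ∫_0^1/3 u'(x) v'(x) dx = ∫_0^1/3 f v dx for all v ∈ V (homogeneous Neumann, so boundary terms vanish).
Substituting f(x) = 5*cos(6*π*x), the right-hand side is ∫_0^1/3 (5*cos(6*π*x)) v dx.
Compatibility check (pure Neumann): taking v ≡ 1 ∈ V gives 0 = ∫_0^1/3 f dx + (0) − (0), i.e. ∫_0^1/3 f dx must equal u'(0) − u'(1/3) = 0. Indeed ∫_0^1/3 (5*cos(6*π*x)) dx = 0, so the data are compatible. The solution is then unique only up to an additive constant (fix it e.g. by requiring ∫_0^1/3 u dx = 0).


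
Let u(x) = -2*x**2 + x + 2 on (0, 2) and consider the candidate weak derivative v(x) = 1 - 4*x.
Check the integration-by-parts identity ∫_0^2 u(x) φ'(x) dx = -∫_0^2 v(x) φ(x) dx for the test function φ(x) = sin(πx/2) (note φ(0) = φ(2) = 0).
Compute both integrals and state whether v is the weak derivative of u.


LHS = 12/π, RHS = 12/π. Yes, v = u' weakly.

u(x) = -2*x**2 + x + 2, classical derivative u'(x) = 1 - 4*x.
φ(x) = sin(πx/2), so φ'(x) = π*cos(π*x/2)/2.
Note φ(0) = φ(2) = 0, so the boundary term u·φ vanishes.
LHS = ∫_0^2 u(x) φ'(x) dx = ∫_0^2 (-π*x^2*cos(π*x/2) + π*x*cos(π*x/2)/2 + π*cos(π*x/2)) dx. Term by term:
  ∫_0^2 π*cos(π*x/2) dx = 0;  ∫_0^2 π*x*cos(π*x/2)/2 dx = -4/π;  ∫_0^2 -π*x^2*cos(π*x/2) dx = 16/π.
Sum: 0 − 4/π + 16/π = 12/π.
So LHS = 12/π.
∫_0^2 v(x) φ(x) dx = ∫_0^2 (-4*x*sin(π*x/2) + sin(π*x/2)) dx. Term by term:
  ∫_0^2 -4*x*sin(π*x/2) dx = -16/π;  ∫_0^2 sin(π*x/2) dx = 4/π.
Sum: -16/π + 4/π = -12/π.
So RHS = -∫_0^2 v(x) φ(x) dx = 12/π.
LHS = RHS, so the identity holds for this test φ.
Moreover u is smooth here and v(x) = u'(x) = 1 - 4*x pointwise, so the identity holds for every test function. Hence v is the weak derivative of u.


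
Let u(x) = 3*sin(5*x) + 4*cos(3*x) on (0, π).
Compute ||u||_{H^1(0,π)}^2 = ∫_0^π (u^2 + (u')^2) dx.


||u||_{H^1(0,π)}^2 = 197*π

u'(x) = -12*sin(3*x) + 15*cos(5*x).
Expand u² and (u')² and integrate term by term on (0, π), using: for integers n ≥ 1, ∫_0^π sin²(nx) dx = ∫_0^π cos²(nx) dx = π/2; for n ≠ n', ∫_0^π sin(nx)sin(n'x) dx = ∫_0^π cos(nx)cos(n'x) dx = 0; and by product-to-sum, ∫_0^π sin(nx)cos(n'x) dx = ½∫_0^π [sin((n+n')x) + sin((n−n')x)] dx, which is 0 when n+n' is even and 2n/(n²−n'²) when n+n' is odd (it need not vanish on (0, π)).
  u² squared terms: (3)²·∫sin(5x)² dx = 9·π/2 = 9*π/2;  (4)²·∫cos(3x)² dx = 16·π/2 = 8*π.
  u² cross terms: 2·(3)·(4)·∫sin(5x)·cos(3x) dx = 24·(0) = 0.
  So ∫_0^π u² dx = 9*π/2 + 8*π + 0 = 25*π/2.
  (u')² squared terms: (-12)²·∫sin(3x)² dx = 144·π/2 = 72*π;  (15)²·∫cos(5x)² dx = 225·π/2 = 225*π/2.
  (u')² cross terms: 2·(-12)·(15)·∫sin(3x)·cos(5x) dx = -360·(0) = 0.
  So ∫_0^π (u')² dx = 72*π + 225*π/2 + 0 = 369*π/2.
||u||_{H^1}^2 = (25*π/2) + (369*π/2) = 197*π.


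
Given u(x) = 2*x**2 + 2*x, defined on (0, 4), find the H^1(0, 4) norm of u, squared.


||u||_{H^1}^2 = 28528/15

The H^1 norm (squared) on an interval (0, L) is
  ||u||_{H^1}^2 = ∫_0^L u(x)^2 dx + ∫_0^L u'(x)^2 dx.
Compute u'(x) = 4*x + 2.
Then u(x)^2 = 4*x**4 + 8*x**3 + 4*x**2 and u'(x)^2 = 16*x**2 + 16*x + 4.
Integrate each monomial from 0 to 4 using ∫_0^4 c·x^n dx = c·4^(n+1)/(n+1):
  ∫_0^4 u(x)^2 dx = ∫_0^4 (4*x^4 + 8*x^3 + 4*x^2) dx. Term by term:
    ∫_0^4 4*x^4 dx = 4096/5;  ∫_0^4 8*x^3 dx = 512;  ∫_0^4 4*x^2 dx = 256/3.
  Sum: 4096/5 + 512 + 256/3 = 21248/15.
  ∫_0^4 u'(x)^2 dx = ∫_0^4 (16*x^2 + 16*x + 4) dx. Term by term:
    ∫_0^4 16*x^2 dx = 1024/3;  ∫_0^4 16*x dx = 128;  ∫_0^4 4 dx = 16.
  Sum: 1024/3 + 128 + 16 = 1456/3.
Adding: ||u||_{H^1}^2 = 21248/15 + 1456/3 = 28528/15.


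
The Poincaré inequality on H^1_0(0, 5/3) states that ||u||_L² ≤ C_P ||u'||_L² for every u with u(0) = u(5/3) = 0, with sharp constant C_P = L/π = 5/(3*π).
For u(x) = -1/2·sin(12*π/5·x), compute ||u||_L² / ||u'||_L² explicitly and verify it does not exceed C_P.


||u||_L² / ||u'||_L² = 5/(12*π) < C_P = 5/(3*π).

u(x) = -1/2·sin(12*π/5·x), so u'(x) = -6*π*cos(12*π*x/5)/5.
Writing u(x) = A·sin(kπx/L) with A = -1/2 and k = 4, use ∫_0^L sin²(kπx/L) dx = L/2 and ∫_0^L cos²(kπx/L) dx = L/2.
u² = 1/4·sin²(12*π/5·x) and (u')² = 36*π^2/25·cos²(12*π/5·x), and each of sin², cos² integrates to L/2 = 5/6 over (0, 5/3).
∫_0^5/3 u² dx = 5/24, so ||u||_L² = sqrt(30)/12.
∫_0^5/3 (u')² dx = 6*π^2/5, so ||u'||_L² = sqrt(30)*π/5.
Ratio ||u||_L² / ||u'||_L² = 5/(12*π).
Sharp Poincaré constant on H^1_0(0, 5/3) is C_P = L/π = 5/(3*π), achieved by sin(3*π/5·x).
This is the k = 4 harmonic; the ratio L/(kπ) is strictly less than C_P = L/π, consistent with the sharp inequality ||u||_L² ≤ C_P ||u'||_L².


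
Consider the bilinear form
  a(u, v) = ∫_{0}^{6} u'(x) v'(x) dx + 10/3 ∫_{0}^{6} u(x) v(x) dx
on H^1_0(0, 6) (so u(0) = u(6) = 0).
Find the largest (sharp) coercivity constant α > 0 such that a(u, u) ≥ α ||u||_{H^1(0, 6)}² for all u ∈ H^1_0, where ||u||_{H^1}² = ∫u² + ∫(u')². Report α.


α = 1

Coercivity of a(·,·) on H^1_0(0, 6) means a(u, u) ≥ α ||u||_{H^1}² for every u ∈ H^1_0.
The interval has length L = 6, and Poincaré/coercivity depend only on L. Here a(u, u) = ∫(u')² + (10/3)·∫u².
Here c = 10/3 ≥ 1, so a(u,u) = ∫(u')² + c∫u² ≥ ∫(u')² + ∫u² = ||u||_{H^1}², i.e. α = 1 works. No larger α is possible: a(u,u) ≥ α||u||_{H^1}² means (1−α)∫(u')² ≥ (α−c)∫u², and for the modes u_n = sin(nπ(x−x₀)/L) (x₀ the left endpoint) one has ∫u_n²/∫(u_n')² = (L/(nπ))² → 0, so a(u_n,u_n)/||u_n||_{H^1}² → 1. Hence the optimal constant is α = 1.
Therefore α = 1.


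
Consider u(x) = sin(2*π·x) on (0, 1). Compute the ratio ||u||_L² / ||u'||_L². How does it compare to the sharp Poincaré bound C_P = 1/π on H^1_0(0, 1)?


||u||_L² / ||u'||_L² = 1/(2*π) < C_P = 1/π.

u(x) = sin(2*π·x), so u'(x) = 2*π*cos(2*π*x).
Writing u(x) = A·sin(kπx/L) with A = 1 and k = 2, use ∫_0^L sin²(kπx/L) dx = L/2 and ∫_0^L cos²(kπx/L) dx = L/2.
u² = 1·sin²(2*π·x) and (u')² = 4*π^2·cos²(2*π·x), and each of sin², cos² integrates to L/2 = 1/2 over (0, 1).
∫_0^1 u² dx = 1/2, so ||u||_L² = sqrt(2)/2.
∫_0^1 (u')² dx = 2*π^2, so ||u'||_L² = sqrt(2)*π.
Ratio ||u||_L² / ||u'||_L² = 1/(2*π).
Sharp Poincaré constant on H^1_0(0, 1) is C_P = L/π = 1/π, achieved by sin(π·x).
This is the k = 2 harmonic; the ratio L/(kπ) is strictly less than C_P = L/π, consistent with the sharp inequality ||u||_L² ≤ C_P ||u'||_L².


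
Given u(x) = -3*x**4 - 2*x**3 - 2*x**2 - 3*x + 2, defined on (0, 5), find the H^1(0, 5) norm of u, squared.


||u||_{H^1}^2 = 204719905/42

The H^1 norm (squared) on an interval (0, L) is
  ||u||_{H^1}^2 = ∫_0^L u(x)^2 dx + ∫_0^L u'(x)^2 dx.
Compute u'(x) = -12*x**3 - 6*x**2 - 4*x - 3.
Then u(x)^2 = 9*x**8 + 12*x**7 + 16*x**6 + 26*x**5 + 4*x**4 + 4*x**3 + x**2 - 12*x + 4 and u'(x)^2 = 144*x**6 + 144*x**5 + 132*x**4 + 120*x**3 + 52*x**2 + 24*x + 9.
Integrate each monomial from 0 to 5 using ∫_0^5 c·x^n dx = c·5^(n+1)/(n+1):
  ∫_0^5 u(x)^2 dx = ∫_0^5 (9*x^8 + 12*x^7 + 16*x^6 + 26*x^5 + 4*x^4 + 4*x^3 + x^2 - 12*x + 4) dx. Term by term:
    ∫_0^5 9*x^8 dx = 1953125;  ∫_0^5 12*x^7 dx = 1171875/2;  ∫_0^5 16*x^6 dx = 1250000/7;
    ∫_0^5 26*x^5 dx = 203125/3;  ∫_0^5 4*x^4 dx = 2500;  ∫_0^5 4*x^3 dx = 625;
    ∫_0^5 x^2 dx = 125/3;  ∫_0^5 -12*x dx = -150;  ∫_0^5 4 dx = 20.
  Sum: 1953125 + 1171875/2 + 1250000/7 + 203125/3 + 2500 + 625 + 125/3 − 150 + 20 = 39037305/14.
  ∫_0^5 u'(x)^2 dx = ∫_0^5 (144*x^6 + 144*x^5 + 132*x^4 + 120*x^3 + 52*x^2 + 24*x + 9) dx. Term by term:
    ∫_0^5 144*x^6 dx = 11250000/7;  ∫_0^5 144*x^5 dx = 375000;  ∫_0^5 132*x^4 dx = 82500;
    ∫_0^5 120*x^3 dx = 18750;  ∫_0^5 52*x^2 dx = 6500/3;  ∫_0^5 24*x dx = 300;
    ∫_0^5 9 dx = 45.
  Sum: 11250000/7 + 375000 + 82500 + 18750 + 6500/3 + 300 + 45 = 43803995/21.
Adding: ||u||_{H^1}^2 = 39037305/14 + 43803995/21 = 204719905/42.


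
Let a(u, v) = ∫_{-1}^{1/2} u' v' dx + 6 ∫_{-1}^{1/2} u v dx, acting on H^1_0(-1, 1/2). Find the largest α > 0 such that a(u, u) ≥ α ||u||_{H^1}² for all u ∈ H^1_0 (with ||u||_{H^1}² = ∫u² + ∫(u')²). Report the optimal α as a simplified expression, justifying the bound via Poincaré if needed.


α = 1

Coercivity of a(·,·) on H^1_0(-1, 1/2) means a(u, u) ≥ α ||u||_{H^1}² for every u ∈ H^1_0.
The interval has length L = 3/2, and Poincaré/coercivity depend only on L. Here a(u, u) = ∫(u')² + (6)·∫u².
Here c = 6 ≥ 1, so a(u,u) = ∫(u')² + c∫u² ≥ ∫(u')² + ∫u² = ||u||_{H^1}², i.e. α = 1 works. No larger α is possible: a(u,u) ≥ α||u||_{H^1}² means (1−α)∫(u')² ≥ (α−c)∫u², and for the modes u_n = sin(nπ(x−x₀)/L) (x₀ the left endpoint) one has ∫u_n²/∫(u_n')² = (L/(nπ))² → 0, so a(u_n,u_n)/||u_n||_{H^1}² → 1. Hence the optimal constant is α = 1.
Therefore α = 1.


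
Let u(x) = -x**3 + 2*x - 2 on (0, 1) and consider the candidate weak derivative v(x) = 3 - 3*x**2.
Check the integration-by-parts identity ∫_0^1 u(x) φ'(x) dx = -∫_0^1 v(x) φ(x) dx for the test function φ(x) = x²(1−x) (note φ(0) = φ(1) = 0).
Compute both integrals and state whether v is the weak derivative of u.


LHS = -1/15, RHS = -3/20. No, v is not the weak derivative of u.

u(x) = -x**3 + 2*x - 2, classical derivative u'(x) = 2 - 3*x**2.
φ(x) = x²(1−x), so φ'(x) = x*(2 - 3*x).
Note φ(0) = φ(1) = 0, so the boundary term u·φ vanishes.
LHS = ∫_0^1 u(x) φ'(x) dx = ∫_0^1 (3*x^5 - 2*x^4 - 6*x^3 + 10*x^2 - 4*x) dx. Term by term:
  ∫_0^1 3*x^5 dx = 1/2;  ∫_0^1 -2*x^4 dx = -2/5;  ∫_0^1 -6*x^3 dx = -3/2;
  ∫_0^1 10*x^2 dx = 10/3;  ∫_0^1 -4*x dx = -2.
Sum: 1/2 − 2/5 − 3/2 + 10/3 − 2 = -1/15.
So LHS = -1/15.
∫_0^1 v(x) φ(x) dx = ∫_0^1 (3*x^5 - 3*x^4 - 3*x^3 + 3*x^2) dx. Term by term:
  ∫_0^1 3*x^5 dx = 1/2;  ∫_0^1 -3*x^4 dx = -3/5;  ∫_0^1 -3*x^3 dx = -3/4;
  ∫_0^1 3*x^2 dx = 1.
Sum: 1/2 − 3/5 − 3/4 + 1 = 3/20.
So RHS = -∫_0^1 v(x) φ(x) dx = -3/20.
LHS − RHS = 1/12 ≠ 0, so the identity fails.
(For a valid weak derivative the identity must hold for EVERY test function, in particular this one. The failure shows v is NOT the weak derivative of u.)
Correct weak derivative would be u'(x) = 2 - 3*x**2.


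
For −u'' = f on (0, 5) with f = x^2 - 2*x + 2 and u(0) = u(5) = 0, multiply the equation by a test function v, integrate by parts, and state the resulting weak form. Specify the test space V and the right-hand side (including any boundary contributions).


V = H^1_0(0, 5) (so v(0) = v(5) = 0); weak form: ∫_0^5 u'v' dx = ∫_0^5 (x^2 - 2*x + 2) v dx for all v ∈ V.

Multiply both sides by a test function v and integrate from 0 to 5:
  ∫_0^5 −u''(x) v(x) dx = ∫_0^5 f(x) v(x) dx.
Integrate the LHS by parts once:
  ∫_0^5 −u'' v dx = −[u'(x) v(x)]_0^5 + ∫_0^5 u'(x) v'(x) dx.
Thus ∫_0^5 u'(x) v'(x) dx = ∫_0^5 f(x) v(x) dx + [u'(x) v(x)]_0^5.
Choose V so that boundary terms are either known or forced to vanish.
u is Dirichlet: u(0) = u(5) = 0. Let V = H^1_0(0, 5); then v(0) = v(5) = 0, and [u' v]_0^5 = 0.
Weak formulation: find u (satisfying any essential BC) such that ∫_0^5 u'(x) v'(x) dx = ∫_0^5 f v dx for all v ∈ V.
Substituting f(x) = x^2 - 2*x + 2, the right-hand side is ∫_0^5 (x^2 - 2*x + 2) v dx.


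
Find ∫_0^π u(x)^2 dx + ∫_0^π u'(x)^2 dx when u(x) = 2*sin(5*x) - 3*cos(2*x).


||u||_{H^1(0,π)}^2 = -200/7 + 149*π/2

u'(x) = 6*sin(2*x) + 10*cos(5*x).
Expand u² and (u')² and integrate term by term on (0, π), using: for integers n ≥ 1, ∫_0^π sin²(nx) dx = ∫_0^π cos²(nx) dx = π/2; for n ≠ n', ∫_0^π sin(nx)sin(n'x) dx = ∫_0^π cos(nx)cos(n'x) dx = 0; and by product-to-sum, ∫_0^π sin(nx)cos(n'x) dx = ½∫_0^π [sin((n+n')x) + sin((n−n')x)] dx, which is 0 when n+n' is even and 2n/(n²−n'²) when n+n' is odd (it need not vanish on (0, π)).
  u² squared terms: (-3)²·∫cos(2x)² dx = 9·π/2 = 9*π/2;  (2)²·∫sin(5x)² dx = 4·π/2 = 2*π.
  u² cross terms: 2·(-3)·(2)·∫cos(2x)·sin(5x) dx = -12·(10/21) = -40/7.
  So ∫_0^π u² dx = 9*π/2 + 2*π − 40/7 = -40/7 + 13*π/2.
  (u')² squared terms: (6)²·∫sin(2x)² dx = 36·π/2 = 18*π;  (10)²·∫cos(5x)² dx = 100·π/2 = 50*π.
  (u')² cross terms: 2·(6)·(10)·∫sin(2x)·cos(5x) dx = 120·(-4/21) = -160/7.
  So ∫_0^π (u')² dx = 18*π + 50*π − 160/7 = -160/7 + 68*π.
||u||_{H^1}^2 = (-40/7 + 13*π/2) + (-160/7 + 68*π) = -200/7 + 149*π/2.


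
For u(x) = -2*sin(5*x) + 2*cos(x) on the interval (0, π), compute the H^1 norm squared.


||u||_{H^1(0,π)}^2 = 56*π

u'(x) = -2*sin(x) - 10*cos(5*x).
Expand u² and (u')² and integrate term by term on (0, π), using: for integers n ≥ 1, ∫_0^π sin²(nx) dx = ∫_0^π cos²(nx) dx = π/2; for n ≠ n', ∫_0^π sin(nx)sin(n'x) dx = ∫_0^π cos(nx)cos(n'x) dx = 0; and by product-to-sum, ∫_0^π sin(nx)cos(n'x) dx = ½∫_0^π [sin((n+n')x) + sin((n−n')x)] dx, which is 0 when n+n' is even and 2n/(n²−n'²) when n+n' is odd (it need not vanish on (0, π)).
  u² squared terms: (-2)²·∫sin(5x)² dx = 4·π/2 = 2*π;  (2)²·∫cos(x)² dx = 4·π/2 = 2*π.
  u² cross terms: 2·(-2)·(2)·∫sin(5x)·cos(x) dx = -8·(0) = 0.
  So ∫_0^π u² dx = 2*π + 2*π + 0 = 4*π.
  (u')² squared terms: (-10)²·∫cos(5x)² dx = 100·π/2 = 50*π;  (-2)²·∫sin(x)² dx = 4·π/2 = 2*π.
  (u')² cross terms: 2·(-10)·(-2)·∫cos(5x)·sin(x) dx = 40·(0) = 0.
  So ∫_0^π (u')² dx = 50*π + 2*π + 0 = 52*π.
||u||_{H^1}^2 = (4*π) + (52*π) = 56*π.


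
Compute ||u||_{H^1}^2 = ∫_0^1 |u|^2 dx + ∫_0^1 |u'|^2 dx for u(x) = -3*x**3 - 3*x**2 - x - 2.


||u||_{H^1}^2 = 18967/210

The H^1 norm (squared) on an interval (0, L) is
  ||u||_{H^1}^2 = ∫_0^L u(x)^2 dx + ∫_0^L u'(x)^2 dx.
Compute u'(x) = -9*x**2 - 6*x - 1.
Then u(x)^2 = 9*x**6 + 18*x**5 + 15*x**4 + 18*x**3 + 13*x**2 + 4*x + 4 and u'(x)^2 = 81*x**4 + 108*x**3 + 54*x**2 + 12*x + 1.
Integrate each monomial from 0 to 1 using ∫_0^1 c·x^n dx = c·1^(n+1)/(n+1):
  ∫_0^1 u(x)^2 dx = ∫_0^1 (9*x^6 + 18*x^5 + 15*x^4 + 18*x^3 + 13*x^2 + 4*x + 4) dx. Term by term:
    ∫_0^1 9*x^6 dx = 9/7;  ∫_0^1 18*x^5 dx = 3;  ∫_0^1 15*x^4 dx = 3;
    ∫_0^1 18*x^3 dx = 9/2;  ∫_0^1 13*x^2 dx = 13/3;  ∫_0^1 4*x dx = 2;
    ∫_0^1 4 dx = 4.
  Sum: 9/7 + 3 + 3 + 9/2 + 13/3 + 2 + 4 = 929/42.
  ∫_0^1 u'(x)^2 dx = ∫_0^1 (81*x^4 + 108*x^3 + 54*x^2 + 12*x + 1) dx. Term by term:
    ∫_0^1 81*x^4 dx = 81/5;  ∫_0^1 108*x^3 dx = 27;  ∫_0^1 54*x^2 dx = 18;
    ∫_0^1 12*x dx = 6;  ∫_0^1 1 dx = 1.
  Sum: 81/5 + 27 + 18 + 6 + 1 = 341/5.
Adding: ||u||_{H^1}^2 = 929/42 + 341/5 = 18967/210.


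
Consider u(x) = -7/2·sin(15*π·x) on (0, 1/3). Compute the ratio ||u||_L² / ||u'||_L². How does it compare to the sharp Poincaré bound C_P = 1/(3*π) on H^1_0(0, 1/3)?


||u||_L² / ||u'||_L² = 1/(15*π) < C_P = 1/(3*π).

u(x) = -7/2·sin(15*π·x), so u'(x) = -105*π*cos(15*π*x)/2.
Writing u(x) = A·sin(kπx/L) with A = -7/2 and k = 5, use ∫_0^L sin²(kπx/L) dx = L/2 and ∫_0^L cos²(kπx/L) dx = L/2.
u² = 49/4·sin²(15*π·x) and (u')² = 11025*π^2/4·cos²(15*π·x), and each of sin², cos² integrates to L/2 = 1/6 over (0, 1/3).
∫_0^1/3 u² dx = 49/24, so ||u||_L² = 7*sqrt(6)/12.
∫_0^1/3 (u')² dx = 3675*π^2/8, so ||u'||_L² = 35*sqrt(6)*π/4.
Ratio ||u||_L² / ||u'||_L² = 1/(15*π).
Sharp Poincaré constant on H^1_0(0, 1/3) is C_P = L/π = 1/(3*π), achieved by sin(3*π·x).
This is the k = 5 harmonic; the ratio L/(kπ) is strictly less than C_P = L/π, consistent with the sharp inequality ||u||_L² ≤ C_P ||u'||_L².


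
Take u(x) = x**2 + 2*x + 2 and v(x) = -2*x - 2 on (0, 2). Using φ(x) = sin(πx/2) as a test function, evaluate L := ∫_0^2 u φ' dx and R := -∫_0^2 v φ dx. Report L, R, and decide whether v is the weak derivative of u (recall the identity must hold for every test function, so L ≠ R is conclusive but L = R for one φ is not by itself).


LHS = -16/π, RHS = 16/π. No, v is not the weak derivative of u.

u(x) = x**2 + 2*x + 2, classical derivative u'(x) = 2*x + 2.
φ(x) = sin(πx/2), so φ'(x) = π*cos(π*x/2)/2.
Note φ(0) = φ(2) = 0, so the boundary term u·φ vanishes.
LHS = ∫_0^2 u(x) φ'(x) dx = ∫_0^2 (π*x^2*cos(π*x/2)/2 + π*x*cos(π*x/2) + π*cos(π*x/2)) dx. Term by term:
  ∫_0^2 π*cos(π*x/2) dx = 0;  ∫_0^2 π*x*cos(π*x/2) dx = -8/π;  ∫_0^2 π*x^2*cos(π*x/2)/2 dx = -8/π.
Sum: 0 − 8/π − 8/π = -16/π.
So LHS = -16/π.
∫_0^2 v(x) φ(x) dx = ∫_0^2 (-2*x*sin(π*x/2) - 2*sin(π*x/2)) dx. Term by term:
  ∫_0^2 -2*sin(π*x/2) dx = -8/π;  ∫_0^2 -2*x*sin(π*x/2) dx = -8/π.
Sum: -8/π − 8/π = -16/π.
So RHS = -∫_0^2 v(x) φ(x) dx = 16/π.
LHS − RHS = -32/π ≠ 0, so the identity fails.
(For a valid weak derivative the identity must hold for EVERY test function, in particular this one. The failure shows v is NOT the weak derivative of u.)
Correct weak derivative would be u'(x) = 2*x + 2.


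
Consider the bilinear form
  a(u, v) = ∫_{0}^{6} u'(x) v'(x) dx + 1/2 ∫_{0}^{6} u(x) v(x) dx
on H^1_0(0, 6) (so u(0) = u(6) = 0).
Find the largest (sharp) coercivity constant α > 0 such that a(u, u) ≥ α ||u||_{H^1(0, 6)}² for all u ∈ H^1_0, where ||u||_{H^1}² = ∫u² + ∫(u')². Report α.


α = (π^2 + 18)/(π^2 + 36)

Coercivity of a(·,·) on H^1_0(0, 6) means a(u, u) ≥ α ||u||_{H^1}² for every u ∈ H^1_0.
The interval has length L = 6, and Poincaré/coercivity depend only on L. Here a(u, u) = ∫(u')² + (1/2)·∫u².
Here 0 < c = 1/2 < 1. The condition a(u,u) ≥ α||u||_{H^1}² reads (1−α)∫(u')² ≥ (α−c)∫u². Any admissible α is ≤ 1 (rapidly oscillating u have ∫u²/∫(u')² → 0), and α = 1 would force 0 ≥ (1−c)∫u², impossible since c < 1; so 1−α > 0. By the sharp Poincaré inequality on H^1_0 of an interval of length L, ∫(u')² ≥ (π/L)²∫u² with equality for the first sine mode sin(π(x−x₀)/L) (x₀ the left endpoint), so the inequality holds for all u iff (1−α)(π/L)² ≥ α − c, i.e. α ≤ ((π/L)² + c)/((π/L)² + 1) = (1 + c(L/π)²)/(1 + (L/π)²). With (π/L)² = π^2/36 and c = 1/2, the largest admissible constant is α = ((π/L)² + c)/((π/L)² + 1).
Simplifying, α = (π^2 + 18)/(π^2 + 36).
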